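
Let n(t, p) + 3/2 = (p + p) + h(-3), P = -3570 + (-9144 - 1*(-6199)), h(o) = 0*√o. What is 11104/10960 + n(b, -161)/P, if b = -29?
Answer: 1897203/1785110 ≈ 1.0628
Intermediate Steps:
h(o) = 0
P = -6515 (P = -3570 + (-9144 + 6199) = -3570 - 2945 = -6515)
n(t, p) = -3/2 + 2*p (n(t, p) = -3/2 + ((p + p) + 0) = -3/2 + (2*p + 0) = -3/2 + 2*p)
11104/10960 + n(b, -161)/P = 11104/10960 + (-3/2 + 2*(-161))/(-6515) = 11104*(1/10960) + (-3/2 - 322)*(-1/6515) = 694/685 - 647/2*(-1/6515) = 694/685 + 647/13030 = 1897203/1785110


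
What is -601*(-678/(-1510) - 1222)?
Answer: 554284871/755 ≈ 7.3415e+5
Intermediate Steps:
-601*(-678/(-1510) - 1222) = -601*(-678*(-1/1510) - 1222) = -601*(339/755 - 1222) = -601*(-922271/755) = 554284871/755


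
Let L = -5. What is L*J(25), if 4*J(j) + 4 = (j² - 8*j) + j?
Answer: -1115/2 ≈ -557.50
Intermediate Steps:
J(j) = -1 - 7*j/4 + j²/4 (J(j) = -1 + ((j² - 8*j) + j)/4 = -1 + (j² - 7*j)/4 = -1 + (-7*j/4 + j²/4) = -1 - 7*j/4 + j²/4)
L*J(25) = -5*(-1 - 7/4*25 + (¼)*25²) = -5*(-1 - 175/4 + (¼)*625) = -5*(-1 - 175/4 + 625/4) = -5*223/2 = -1115/2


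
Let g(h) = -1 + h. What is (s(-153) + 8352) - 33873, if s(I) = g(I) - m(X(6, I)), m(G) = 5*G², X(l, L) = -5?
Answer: -25800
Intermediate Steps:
s(I) = -126 + I (s(I) = (-1 + I) - 5*(-5)² = (-1 + I) - 5*25 = (-1 + I) - 1*125 = (-1 + I) - 125 = -126 + I)
(s(-153) + 8352) - 33873 = ((-126 - 153) + 8352) - 33873 = (-279 + 8352) - 33873 = 8073 - 33873 = -25800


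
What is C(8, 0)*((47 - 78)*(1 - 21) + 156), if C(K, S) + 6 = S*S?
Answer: -4656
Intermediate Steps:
C(K, S) = -6 + S² (C(K, S) = -6 + S*S = -6 + S²)
C(8, 0)*((47 - 78)*(1 - 21) + 156) = (-6 + 0²)*((47 - 78)*(1 - 21) + 156) = (-6 + 0)*(-31*(-20) + 156) = -6*(620 + 156) = -6*776 = -4656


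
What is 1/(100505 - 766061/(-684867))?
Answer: 684867/68833323896 ≈ 9.9496e-6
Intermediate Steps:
1/(100505 - 766061/(-684867)) = 1/(100505 - 766061*(-1/684867)) = 1/(100505 + 766061/684867) = 1/(68833323896/684867) = 684867/68833323896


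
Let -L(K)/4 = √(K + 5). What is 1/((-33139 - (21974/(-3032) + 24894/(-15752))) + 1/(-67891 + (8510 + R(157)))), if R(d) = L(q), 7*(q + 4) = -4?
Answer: -56924157649072144195828129/1885907150070416580430645063634 - 556890555001*√21/3771814300140833160861290127268 ≈ -3.0184e-5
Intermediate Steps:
q = -32/7 (q = -4 + (⅐)*(-4) = -4 - 4/7 = -32/7 ≈ -4.5714)
L(K) = -4*√(5 + K) (L(K) = -4*√(K + 5) = -4*√(5 + K))
R(d) = -4*√21/7 (R(d) = -4*√(5 - 32/7) = -4*√21/7)
1/((-33139 - (21974/(-3032) + 24894/(-15752))) + 1/(-67891 + (8510 + R(157)))) = 1/((-33139 - (21974/(-3032) + 24894/(-15752))) + 1/(-67891 + (8510 - 4*√21/7))) = 1/((-33139 - (21974*(-1/3032) + 24894*(-1/15752))) + 1/(-59381 - 4*√21/7)) = 1/((-33139 - (-10987/1516 - 12447/7876)) + 1/(-59381 - 4*√21/7)) = 1/((-33139 - 1*(-6587704/746251)) + 1/(-59381 - 4*√21/7)) = 1/((-33139 + 6587704/746251) + 1/(-59381 - 4*√21/7)) = 1/(-24723424185/746251 + 1/(-59381 - 4*√21/7))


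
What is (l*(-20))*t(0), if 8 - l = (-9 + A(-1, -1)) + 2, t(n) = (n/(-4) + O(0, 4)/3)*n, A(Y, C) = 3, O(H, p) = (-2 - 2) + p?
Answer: 0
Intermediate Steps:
O(H, p) = -4 + p
t(n) = -n²/4 (t(n) = (n/(-4) + (-4 + 4)/3)*n = (n*(-¼) + 0*(⅓))*n = (-n/4 + 0)*n = (-n/4)*n = -n²/4)
l = 12 (l = 8 - ((-9 + 3) + 2) = 8 - (-6 + 2) = 8 - 1*(-4) = 8 + 4 = 12)
(l*(-20))*t(0) = (12*(-20))*(-¼*0²) = -(-60)*0 = -240*0 = 0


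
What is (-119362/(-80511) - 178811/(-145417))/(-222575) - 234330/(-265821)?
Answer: 8141555907562382125/9235806125083354527 ≈ 0.88152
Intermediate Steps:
(-119362/(-80511) - 178811/(-145417))/(-222575) - 234330/(-265821) = (-119362*(-1/80511) - 178811*(-1/145417))*(-1/222575) - 234330*(-1/265821) = (119362/80511 + 178811/145417)*(-1/222575) + 78110/88607 = (31753516375/11707668087)*(-1/222575) + 78110/88607 = -1270140655/104233368978561 + 78110/88607 = 8141555907562382125/9235806125083354527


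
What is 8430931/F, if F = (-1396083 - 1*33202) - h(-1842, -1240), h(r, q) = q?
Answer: -8430931/1428045 ≈ -5.9038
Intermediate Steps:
F = -1428045 (F = (-1396083 - 1*33202) - 1*(-1240) = (-1396083 - 33202) + 1240 = -1429285 + 1240 = -1428045)
8430931/F = 8430931/(-1428045) = 8430931*(-1/1428045) = -8430931/1428045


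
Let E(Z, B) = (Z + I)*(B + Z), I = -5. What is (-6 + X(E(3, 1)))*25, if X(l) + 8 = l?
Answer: -550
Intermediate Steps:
E(Z, B) = (-5 + Z)*(B + Z) (E(Z, B) = (Z - 5)*(B + Z) = (-5 + Z)*(B + Z))
X(l) = -8 + l
(-6 + X(E(3, 1)))*25 = (-6 + (-8 + (3² - 5*1 - 5*3 + 1*3)))*25 = (-6 + (-8 + (9 - 5 - 15 + 3)))*25 = (-6 + (-8 - 8))*25 = (-6 - 16)*25 = -22*25 = -550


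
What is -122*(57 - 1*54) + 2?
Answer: -364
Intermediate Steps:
-122*(57 - 1*54) + 2 = -122*(57 - 54) + 2 = -122*3 + 2 = -366 + 2 = -364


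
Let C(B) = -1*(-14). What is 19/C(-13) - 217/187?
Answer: 515/2618 ≈ 0.19672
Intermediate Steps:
C(B) = 14
19/C(-13) - 217/187 = 19/14 - 217/187 = 515/2618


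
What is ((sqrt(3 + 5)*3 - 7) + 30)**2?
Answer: 601 + 276*sqrt(2) ≈ 991.32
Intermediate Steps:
((sqrt(3 + 5)*3 - 7) + 30)**2 = ((sqrt(8)*3 - 7) + 30)**2 = (((2*sqrt(2))*3 - 7) + 30)**2 = ((6*sqrt(2) - 7) + 30)**2 = ((-7 + 6*sqrt(2)) + 30)**2 = (23 + 6*sqrt(2))**2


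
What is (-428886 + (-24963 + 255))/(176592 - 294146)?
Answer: 226797/58777 ≈ 3.8586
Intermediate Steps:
(-428886 + (-24963 + 255))/(176592 - 294146) = (-428886 - 24708)/(-117554) = -453594*(-1/117554) = 226797/58777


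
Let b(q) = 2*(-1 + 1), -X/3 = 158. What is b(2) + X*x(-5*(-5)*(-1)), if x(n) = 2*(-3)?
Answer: 2844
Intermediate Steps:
X = -474 (X = -3*158 = -474)
x(n) = -6
b(q) = 0 (b(q) = 2*0 = 0)
b(2) + X*x(-5*(-5)*(-1)) = 0 - 474*(-6) = 0 + 2844 = 2844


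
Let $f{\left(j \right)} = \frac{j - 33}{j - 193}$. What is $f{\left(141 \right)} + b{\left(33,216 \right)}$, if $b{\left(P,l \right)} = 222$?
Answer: $\frac{2859}{13} \approx 219.92$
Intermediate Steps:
$f{\left(j \right)} = \frac{-33 + j}{-193 + j}$
$f{\left(141 \right)} + b{\left(33,216 \right)} = \frac{-33 + 141}{-193 + 141} + 222 = \frac{1}{-52} \cdot 108 + 222 = \left(- \frac{1}{52}\right) 108 + 222 = - \frac{27}{13} + 222 = \frac{2859}{13}$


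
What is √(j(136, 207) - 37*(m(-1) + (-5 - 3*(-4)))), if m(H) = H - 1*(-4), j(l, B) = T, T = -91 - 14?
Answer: 5*I*√19 ≈ 21.794*I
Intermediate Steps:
T = -105
j(l, B) = -105
m(H) = 4 + H (m(H) = H + 4 = 4 + H)
√(j(136, 207) - 37*(m(-1) + (-5 - 3*(-4)))) = √(-105 - 37*((4 - 1) + (-5 - 3*(-4)))) = √(-105 - 37*(3 + (-5 + 12))) = √(-105 - 37*(3 + 7)) = √(-105 - 37*10) = √(-105 - 370) = √(-475) = 5*I*√19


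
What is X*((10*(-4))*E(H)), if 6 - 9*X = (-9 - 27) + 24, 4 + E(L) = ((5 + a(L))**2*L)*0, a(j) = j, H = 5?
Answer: 320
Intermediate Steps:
E(L) = -4 (E(L) = -4 + ((5 + L)**2*L)*0 = -4 + (L*(5 + L)**2)*0 = -4 + 0 = -4)
X = 2 (X = 2/3 - ((-9 - 27) + 24)/9 = 2/3 - (-36 + 24)/9 = 2/3 - 1/9*(-12) = 2/3 + 4/3 = 2)
X*((10*(-4))*E(H)) = 2*((10*(-4))*(-4)) = 2*(-40*(-4)) = 2*160 = 320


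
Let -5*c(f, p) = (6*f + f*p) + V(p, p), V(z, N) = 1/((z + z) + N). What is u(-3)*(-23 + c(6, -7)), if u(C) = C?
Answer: 2288/35 ≈ 65.371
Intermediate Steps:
V(z, N) = 1/(N + 2*z) (V(z, N) = 1/(2*z + N) = 1/(N + 2*z))
c(f, p) = -6*f/5 - 1/(15*p) - f*p/5 (c(f, p) = -((6*f + f*p) + 1/(p + 2*p))/5 = -((6*f + f*p) + 1/(3*p))/5 = -(6*f + 1/(3*p) + f*p)/5 = -6*f/5 - 1/(15*p) - f*p/5)
u(-3)*(-23 + c(6, -7)) = -3*(-23 + (1/15)*(-1 + 3*6*(-7)*(-6 - 1*(-7)))/(-7)) = -3*(-23 + (1/15)*(-⅐)*(-1 + 3*6*(-7)*(-6 + 7))) = -3*(-23 + (1/15)*(-⅐)*(-1 + 3*6*(-7)*1)) = -3*(-23 + (1/15)*(-⅐)*(-1 - 126)) = -3*(-23 + (1/15)*(-⅐)*(-127)) = -3*(-23 + 127/105) = -3*(-2288/105) = 2288/35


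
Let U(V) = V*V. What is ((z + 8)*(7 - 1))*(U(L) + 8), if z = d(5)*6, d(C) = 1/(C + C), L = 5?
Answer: 8514/5 ≈ 1702.8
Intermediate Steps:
d(C) = 1/(2*C)
U(V) = V**2
z = 3/5 (z = ((1/2)/5)*6 = ((1/2)*(1/5))*6 = (1/10)*6 = 3/5 ≈ 0.60000)
((z + 8)*(7 - 1))*(U(L) + 8) = ((3/5 + 8)*(7 - 1))*(5**2 + 8) = ((43/5)*6)*(25 + 8) = (258/5)*33 = 8514/5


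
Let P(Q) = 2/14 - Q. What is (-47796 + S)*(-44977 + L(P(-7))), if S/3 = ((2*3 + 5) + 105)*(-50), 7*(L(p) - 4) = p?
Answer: 143667665892/49 ≈ 2.9320e+9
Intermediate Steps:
P(Q) = ⅐ - Q (P(Q) = 2*(1/14) - Q = ⅐ - Q)
L(p) = 4 + p/7
S = -17400 (S = 3*(((2*3 + 5) + 105)*(-50)) = 3*(((6 + 5) + 105)*(-50)) = 3*((11 + 105)*(-50)) = 3*(116*(-50)) = 3*(-5800) = -17400)
(-47796 + S)*(-44977 + L(P(-7))) = (-47796 - 17400)*(-44977 + (4 + (⅐ - 1*(-7))/7)) = -65196*(-44977 + (4 + (⅐ + 7)/7)) = -65196*(-44977 + (4 + (⅐)*(50/7))) = -65196*(-44977 + (4 + 50/49)) = -65196*(-44977 + 246/49) = -65196*(-2203627/49) = 143667665892/49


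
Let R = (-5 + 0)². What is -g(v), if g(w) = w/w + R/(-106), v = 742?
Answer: -81/106 ≈ -0.76415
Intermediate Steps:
R = 25 (R = (-5)² = 25)
g(w) = 81/106 (g(w) = w/w + 25/(-106) = 1 + 25*(-1/106) = 1 - 25/106 = 81/106)
-g(v) = -1*81/106 = -81/106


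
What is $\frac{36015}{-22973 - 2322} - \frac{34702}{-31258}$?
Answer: $- \frac{24796978}{79067111} \approx -0.31362$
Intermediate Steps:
$\frac{36015}{-22973 - 2322} - \frac{34702}{-31258} = \frac{36015}{-25295} - - \frac{17351}{15629} = 36015 \left(- \frac{1}{25295}\right) + \frac{17351}{15629} = - \frac{7203}{5059} + \frac{17351}{15629} = - \frac{24796978}{79067111}$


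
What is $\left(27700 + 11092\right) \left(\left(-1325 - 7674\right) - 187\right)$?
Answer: $-356343312$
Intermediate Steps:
$\left(27700 + 11092\right) \left(\left(-1325 - 7674\right) - 187\right) = 38792 \left(\left(-1325 - 7674\right) - 187\right) = 38792 \left(-8999 - 187\right) = 38792 \left(-9186\right) = -356343312$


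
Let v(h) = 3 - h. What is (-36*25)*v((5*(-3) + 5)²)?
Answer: 87300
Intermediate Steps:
(-36*25)*v((5*(-3) + 5)²) = (-36*25)*(3 - (5*(-3) + 5)²) = -900*(3 - (-15 + 5)²) = -900*(3 - 1*(-10)²) = -900*(3 - 1*100) = -900*(3 - 100) = -900*(-97) = 87300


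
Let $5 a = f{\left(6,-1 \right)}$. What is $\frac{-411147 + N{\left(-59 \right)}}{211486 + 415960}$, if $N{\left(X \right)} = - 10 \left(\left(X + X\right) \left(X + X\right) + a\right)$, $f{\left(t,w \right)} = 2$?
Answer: $- \frac{550391}{627446} \approx -0.87719$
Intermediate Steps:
$a = \frac{2}{5}$ ($a = \frac{1}{5} \cdot 2 = \frac{2}{5} \approx 0.4$)
$N{\left(X \right)} = -4 - 40 X^{2}$ ($N{\left(X \right)} = - 10 \left(\left(X + X\right) \left(X + X\right) + \frac{2}{5}\right) = - 10 \left(2 X 2 X + \frac{2}{5}\right) = - 10 \left(4 X^{2} + \frac{2}{5}\right) = - 10 \left(\frac{2}{5} + 4 X^{2}\right) = -4 - 40 X^{2}$)
$\frac{-411147 + N{\left(-59 \right)}}{211486 + 415960} = \frac{-411147 - \left(4 + 40 \left(-59\right)^{2}\right)}{211486 + 415960} = \frac{-411147 - 139244}{627446} = \left(-411147 - 139244\right) \frac{1}{627446} = \left(-550391\right) \frac{1}{627446} = - \frac{550391}{627446}$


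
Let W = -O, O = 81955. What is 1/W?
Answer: -1/81955 ≈ -1.2202e-5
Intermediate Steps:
W = -81955 (W = -1*81955 = -81955)
1/W = 1/(-81955) = -1/81955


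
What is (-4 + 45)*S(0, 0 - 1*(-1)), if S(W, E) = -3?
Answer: -123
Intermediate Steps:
(-4 + 45)*S(0, 0 - 1*(-1)) = (-4 + 45)*(-3) = 41*(-3) = -123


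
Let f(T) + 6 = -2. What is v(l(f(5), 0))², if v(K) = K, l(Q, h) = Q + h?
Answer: 64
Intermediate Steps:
f(T) = -8 (f(T) = -6 - 2 = -8)
v(l(f(5), 0))² = (-8 + 0)² = (-8)² = 64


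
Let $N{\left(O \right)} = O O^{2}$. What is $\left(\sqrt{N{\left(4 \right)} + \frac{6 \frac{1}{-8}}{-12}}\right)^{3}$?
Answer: $\frac{5125 \sqrt{41}}{64} \approx 512.75$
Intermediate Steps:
$N{\left(O \right)} = O^{3}$
$\left(\sqrt{N{\left(4 \right)} + \frac{6 \frac{1}{-8}}{-12}}\right)^{3} = \left(\sqrt{4^{3} + \frac{6 \frac{1}{-8}}{-12}}\right)^{3} = \left(\sqrt{64 + 6 \left(- \frac{1}{8}\right) \left(- \frac{1}{12}\right)}\right)^{3} = \left(\sqrt{64 - - \frac{1}{16}}\right)^{3} = \left(\sqrt{64 + \frac{1}{16}}\right)^{3} = \left(\sqrt{\frac{1025}{16}}\right)^{3} = \left(\frac{5 \sqrt{41}}{4}\right)^{3} = \frac{5125 \sqrt{41}}{64}$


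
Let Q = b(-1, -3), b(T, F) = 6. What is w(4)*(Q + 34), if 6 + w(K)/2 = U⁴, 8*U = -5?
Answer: -119755/256 ≈ -467.79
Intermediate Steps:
U = -5/8 (U = (⅛)*(-5) = -5/8 ≈ -0.62500)
w(K) = -23951/2048 (w(K) = -12 + 2*(-5/8)⁴ = -12 + 2*(625/4096) = -12 + 625/2048 = -23951/2048)
Q = 6
w(4)*(Q + 34) = -23951*(6 + 34)/2048 = -23951/2048*40 = -119755/256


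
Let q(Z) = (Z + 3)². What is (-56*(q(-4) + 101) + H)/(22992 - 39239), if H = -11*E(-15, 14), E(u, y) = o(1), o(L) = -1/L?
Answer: 5701/16247 ≈ 0.35090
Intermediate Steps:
E(u, y) = -1 (E(u, y) = -1/1 = -1*1 = -1)
q(Z) = (3 + Z)²
H = 11 (H = -11*(-1) = 11)
(-56*(q(-4) + 101) + H)/(22992 - 39239) = (-56*((3 - 4)² + 101) + 11)/(22992 - 39239) = (-56*((-1)² + 101) + 11)/(-16247) = (-56*(1 + 101) + 11)*(-1/16247) = (-56*102 + 11)*(-1/16247) = (-5712 + 11)*(-1/16247) = -5701*(-1/16247) = 5701/16247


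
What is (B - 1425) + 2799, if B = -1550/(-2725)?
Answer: 149828/109 ≈ 1374.6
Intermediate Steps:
B = 62/109 (B = -1550*(-1/2725) = 62/109 ≈ 0.56881)
(B - 1425) + 2799 = (62/109 - 1425) + 2799 = -155263/109 + 2799 = 149828/109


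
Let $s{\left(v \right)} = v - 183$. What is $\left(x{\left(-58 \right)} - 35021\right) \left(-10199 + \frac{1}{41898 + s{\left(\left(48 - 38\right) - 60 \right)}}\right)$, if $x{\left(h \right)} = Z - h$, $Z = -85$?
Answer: $\frac{1145641836464}{3205} \approx 3.5745 \cdot 10^{8}$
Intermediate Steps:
$s{\left(v \right)} = -183 + v$
$x{\left(h \right)} = -85 - h$
$\left(x{\left(-58 \right)} - 35021\right) \left(-10199 + \frac{1}{41898 + s{\left(\left(48 - 38\right) - 60 \right)}}\right) = \left(\left(-85 - -58\right) - 35021\right) \left(-10199 + \frac{1}{41898 + \left(-183 + \left(\left(48 - 38\right) - 60\right)\right)}\right) = \left(\left(-85 + 58\right) - 35021\right) \left(-10199 + \frac{1}{41898 + \left(-183 + \left(10 - 60\right)\right)}\right) = \left(-27 - 35021\right) \left(-10199 + \frac{1}{41898 - 233}\right) = - 35048 \left(-10199 + \frac{1}{41898 - 233}\right) = - 35048 \left(-10199 + \frac{1}{41665}\right) = \left(-35048\right) \left(- \frac{424941334}{41665}\right) = \frac{1145641836464}{3205}$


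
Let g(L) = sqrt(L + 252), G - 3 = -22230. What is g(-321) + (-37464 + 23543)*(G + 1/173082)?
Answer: 53555390186573/173082 + I*sqrt(69) ≈ 3.0942e+8 + 8.3066*I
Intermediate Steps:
G = -22227 (G = 3 - 22230 = -22227)
g(L) = sqrt(252 + L)
g(-321) + (-37464 + 23543)*(G + 1/173082) = sqrt(252 - 321) + (-37464 + 23543)*(-22227 + 1/173082) = sqrt(-69) - 13921*(-22227 + 1/173082) = I*sqrt(69) - 13921*(-3847093613/173082) = I*sqrt(69) + 53555390186573/173082 = 53555390186573/173082 + I*sqrt(69)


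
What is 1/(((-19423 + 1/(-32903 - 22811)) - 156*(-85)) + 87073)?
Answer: 55714/4507819739 ≈ 1.2359e-5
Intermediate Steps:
1/(((-19423 + 1/(-32903 - 22811)) - 156*(-85)) + 87073) = 1/(((-19423 + 1/(-55714)) + 13260) + 87073) = 1/(((-19423 - 1/55714) + 13260) + 87073) = 1/((-1082133023/55714 + 13260) + 87073) = 1/(-343365383/55714 + 87073) = 1/(4507819739/55714) = 55714/4507819739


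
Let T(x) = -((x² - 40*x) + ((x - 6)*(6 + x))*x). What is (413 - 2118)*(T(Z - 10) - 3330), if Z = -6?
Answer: 1203730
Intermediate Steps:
T(x) = -x² + 40*x - x*(-6 + x)*(6 + x) (T(x) = -((x² - 40*x) + ((-6 + x)*(6 + x))*x) = -((x² - 40*x) + x*(-6 + x)*(6 + x)) = -(x² - 40*x + x*(-6 + x)*(6 + x)) = -x² + 40*x - x*(-6 + x)*(6 + x))
(413 - 2118)*(T(Z - 10) - 3330) = (413 - 2118)*((-6 - 10)*(76 - (-6 - 10) - (-6 - 10)²) - 3330) = -1705*(-16*(76 - 1*(-16) - 1*(-16)²) - 3330) = -1705*(-16*(76 + 16 - 1*256) - 3330) = -1705*(-16*(76 + 16 - 256) - 3330) = -1705*(-16*(-164) - 3330) = -1705*(2624 - 3330) = -1705*(-706) = 1203730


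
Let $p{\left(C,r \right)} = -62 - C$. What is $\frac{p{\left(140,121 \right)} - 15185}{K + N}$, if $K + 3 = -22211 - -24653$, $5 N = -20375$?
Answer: $\frac{15387}{1636} \approx 9.4053$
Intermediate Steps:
$N = -4075$ ($N = \frac{1}{5} \left(-20375\right) = -4075$)
$K = 2439$ ($K = -3 - -2442 = -3 + \left(-22211 + 24653\right) = -3 + 2442 = 2439$)
$\frac{p{\left(140,121 \right)} - 15185}{K + N} = \frac{\left(-62 - 140\right) - 15185}{2439 - 4075} = \frac{\left(-62 - 140\right) - 15185}{-1636} = \left(-202 - 15185\right) \left(- \frac{1}{1636}\right) = \left(-15387\right) \left(- \frac{1}{1636}\right) = \frac{15387}{1636}$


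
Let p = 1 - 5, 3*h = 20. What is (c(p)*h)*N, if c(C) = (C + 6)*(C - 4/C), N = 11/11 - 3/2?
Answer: 20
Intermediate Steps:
h = 20/3 (h = (1/3)*20 = 20/3 ≈ 6.6667)
p = -4
N = -1/2 (N = 11*(1/11) - 3*1/2 = 1 - 3/2 = -1/2 ≈ -0.50000)
c(C) = (6 + C)*(C - 4/C)
(c(p)*h)*N = ((-4 + (-4)**2 - 24/(-4) + 6*(-4))*(20/3))*(-1/2) = ((-4 + 16 - 24*(-1/4) - 24)*(20/3))*(-1/2) = ((-4 + 16 + 6 - 24)*(20/3))*(-1/2) = -6*20/3*(-1/2) = -40*(-1/2) = 20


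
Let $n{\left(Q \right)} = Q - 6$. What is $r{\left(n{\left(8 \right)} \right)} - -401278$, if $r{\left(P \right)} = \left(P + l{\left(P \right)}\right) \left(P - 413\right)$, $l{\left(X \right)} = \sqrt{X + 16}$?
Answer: $400456 - 1233 \sqrt{2} \approx 3.9871 \cdot 10^{5}$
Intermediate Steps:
$n{\left(Q \right)} = -6 + Q$ ($n{\left(Q \right)} = Q - 6 = -6 + Q$)
$l{\left(X \right)} = \sqrt{16 + X}$
$r{\left(P \right)} = \left(-413 + P\right) \left(P + \sqrt{16 + P}\right)$ ($r{\left(P \right)} = \left(P + \sqrt{16 + P}\right) \left(P - 413\right) = \left(P + \sqrt{16 + P}\right) \left(-413 + P\right) = \left(-413 + P\right) \left(P + \sqrt{16 + P}\right)$)
$r{\left(n{\left(8 \right)} \right)} - -401278 = \left(\left(-6 + 8\right)^{2} - 413 \left(-6 + 8\right) - 413 \sqrt{16 + \left(-6 + 8\right)} + \left(-6 + 8\right) \sqrt{16 + \left(-6 + 8\right)}\right) - -401278 = \left(2^{2} - 826 - 413 \sqrt{16 + 2} + 2 \sqrt{16 + 2}\right) + 401278 = \left(4 - 826 - 413 \sqrt{18} + 2 \sqrt{18}\right) + 401278 = \left(4 - 826 - 413 \cdot 3 \sqrt{2} + 2 \cdot 3 \sqrt{2}\right) + 401278 = \left(4 - 826 - 1239 \sqrt{2} + 6 \sqrt{2}\right) + 401278 = \left(-822 - 1233 \sqrt{2}\right) + 401278 = 400456 - 1233 \sqrt{2}$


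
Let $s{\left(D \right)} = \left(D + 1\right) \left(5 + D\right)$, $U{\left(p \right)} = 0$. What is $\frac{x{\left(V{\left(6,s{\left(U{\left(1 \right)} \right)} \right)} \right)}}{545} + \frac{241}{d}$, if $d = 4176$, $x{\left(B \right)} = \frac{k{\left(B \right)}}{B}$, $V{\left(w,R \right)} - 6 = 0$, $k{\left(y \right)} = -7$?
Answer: $\frac{126473}{2275920} \approx 0.05557$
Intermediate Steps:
$s{\left(D \right)} = \left(1 + D\right) \left(5 + D\right)$
$V{\left(w,R \right)} = 6$ ($V{\left(w,R \right)} = 6 + 0 = 6$)
$x{\left(B \right)} = - \frac{7}{B}$
$\frac{x{\left(V{\left(6,s{\left(U{\left(1 \right)} \right)} \right)} \right)}}{545} + \frac{241}{d} = \frac{\left(-7\right) \frac{1}{6}}{545} + \frac{241}{4176} = \left(-7\right) \frac{1}{6} \cdot \frac{1}{545} + 241 \cdot \frac{1}{4176} = \left(- \frac{7}{6}\right) \frac{1}{545} + \frac{241}{4176} = - \frac{7}{3270} + \frac{241}{4176} = \frac{126473}{2275920}$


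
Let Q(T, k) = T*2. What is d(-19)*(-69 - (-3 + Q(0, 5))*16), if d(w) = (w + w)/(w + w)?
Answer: -21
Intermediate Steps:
Q(T, k) = 2*T
d(w) = 1 (d(w) = (2*w)/((2*w)) = (2*w)*(1/(2*w)) = 1)
d(-19)*(-69 - (-3 + Q(0, 5))*16) = 1*(-69 - (-3 + 2*0)*16) = 1*(-69 - (-3 + 0)*16) = 1*(-69 - (-3)*16) = 1*(-69 - 1*(-48)) = 1*(-69 + 48) = 1*(-21) = -21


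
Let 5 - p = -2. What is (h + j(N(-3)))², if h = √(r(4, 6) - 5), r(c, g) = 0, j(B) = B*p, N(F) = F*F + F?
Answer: (42 + I*√5)² ≈ 1759.0 + 187.83*I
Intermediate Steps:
N(F) = F + F² (N(F) = F² + F = F + F²)
p = 7 (p = 5 - 1*(-2) = 5 + 2 = 7)
j(B) = 7*B (j(B) = B*7 = 7*B)
h = I*√5 (h = √(0 - 5) = √(-5) = I*√5 ≈ 2.2361*I)
(h + j(N(-3)))² = (I*√5 + 7*(-3*(1 - 3)))² = (I*√5 + 7*(-3*(-2)))² = (I*√5 + 7*6)² = (I*√5 + 42)² = (42 + I*√5)²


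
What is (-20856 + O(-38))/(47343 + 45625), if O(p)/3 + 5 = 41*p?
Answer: -25545/92968 ≈ -0.27477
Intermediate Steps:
O(p) = -15 + 123*p (O(p) = -15 + 3*(41*p) = -15 + 123*p)
(-20856 + O(-38))/(47343 + 45625) = (-20856 + (-15 + 123*(-38)))/(47343 + 45625) = (-20856 + (-15 - 4674))/92968 = (-20856 - 4689)*(1/92968) = -25545*1/92968 = -25545/92968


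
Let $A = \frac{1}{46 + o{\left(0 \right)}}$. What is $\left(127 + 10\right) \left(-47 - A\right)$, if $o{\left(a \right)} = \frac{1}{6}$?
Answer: $- \frac{1784425}{277} \approx -6442.0$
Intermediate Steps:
$o{\left(a \right)} = \frac{1}{6}$
$A = \frac{6}{277}$ ($A = \frac{1}{46 + \frac{1}{6}} = \frac{1}{\frac{277}{6}} = \frac{6}{277} \approx 0.021661$)
$\left(127 + 10\right) \left(-47 - A\right) = \left(127 + 10\right) \left(-47 - \frac{6}{277}\right) = 137 \left(-47 - \frac{6}{277}\right) = 137 \left(- \frac{13025}{277}\right) = - \frac{1784425}{277}$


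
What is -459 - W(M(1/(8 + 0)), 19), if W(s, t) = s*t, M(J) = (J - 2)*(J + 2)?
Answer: -24531/64 ≈ -383.30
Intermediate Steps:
M(J) = (-2 + J)*(2 + J)
-459 - W(M(1/(8 + 0)), 19) = -459 - (-4 + (1/(8 + 0))²)*19 = -459 - (-4 + (1/8)²)*19 = -459 - (-4 + (⅛)²)*19 = -459 - (-4 + 1/64)*19 = -459 - (-255)*19/64 = -459 - 1*(-4845/64) = -459 + 4845/64 = -24531/64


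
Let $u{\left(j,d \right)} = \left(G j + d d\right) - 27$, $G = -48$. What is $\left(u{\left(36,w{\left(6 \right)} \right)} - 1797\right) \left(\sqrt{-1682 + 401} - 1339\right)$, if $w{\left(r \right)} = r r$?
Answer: $3020784 - 2256 i \sqrt{1281} \approx 3.0208 \cdot 10^{6} - 80745.0 i$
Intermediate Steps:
$w{\left(r \right)} = r^{2}$
$u{\left(j,d \right)} = -27 + d^{2} - 48 j$ ($u{\left(j,d \right)} = \left(- 48 j + d d\right) - 27 = \left(- 48 j + d^{2}\right) - 27 = \left(d^{2} - 48 j\right) - 27 = -27 + d^{2} - 48 j$)
$\left(u{\left(36,w{\left(6 \right)} \right)} - 1797\right) \left(\sqrt{-1682 + 401} - 1339\right) = \left(\left(-27 + \left(6^{2}\right)^{2} - 1728\right) - 1797\right) \left(\sqrt{-1682 + 401} - 1339\right) = \left(\left(-27 + 36^{2} - 1728\right) - 1797\right) \left(\sqrt{-1281} - 1339\right) = \left(\left(-27 + 1296 - 1728\right) - 1797\right) \left(i \sqrt{1281} - 1339\right) = \left(-459 - 1797\right) \left(-1339 + i \sqrt{1281}\right) = - 2256 \left(-1339 + i \sqrt{1281}\right) = 3020784 - 2256 i \sqrt{1281}$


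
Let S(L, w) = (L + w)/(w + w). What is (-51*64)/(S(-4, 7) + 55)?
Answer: -45696/773 ≈ -59.115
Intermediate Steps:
S(L, w) = (L + w)/(2*w) (S(L, w) = (L + w)/((2*w)) = (L + w)*(1/(2*w)) = (L + w)/(2*w))
(-51*64)/(S(-4, 7) + 55) = (-51*64)/((½)*(-4 + 7)/7 + 55) = -3264/((½)*(⅐)*3 + 55) = -3264/(3/14 + 55) = -3264/773/14 = -3264*14/773 = -45696/773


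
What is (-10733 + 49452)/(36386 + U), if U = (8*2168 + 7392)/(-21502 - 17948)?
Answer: 763732275/717701482 ≈ 1.0641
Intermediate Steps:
U = -12368/19725 (U = (17344 + 7392)/(-39450) = 24736*(-1/39450) = -12368/19725 ≈ -0.62702)
(-10733 + 49452)/(36386 + U) = (-10733 + 49452)/(36386 - 12368/19725) = 38719/(717701482/19725) = 38719*(19725/717701482) = 763732275/717701482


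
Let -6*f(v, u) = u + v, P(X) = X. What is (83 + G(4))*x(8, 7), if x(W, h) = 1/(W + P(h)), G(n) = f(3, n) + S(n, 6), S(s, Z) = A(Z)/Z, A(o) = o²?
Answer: 527/90 ≈ 5.8556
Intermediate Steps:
S(s, Z) = Z (S(s, Z) = Z²/Z = Z)
f(v, u) = -u/6 - v/6 (f(v, u) = -(u + v)/6 = -u/6 - v/6)
G(n) = 11/2 - n/6 (G(n) = (-n/6 - ⅙*3) + 6 = (-n/6 - ½) + 6 = (-½ - n/6) + 6 = 11/2 - n/6)
x(W, h) = 1/(W + h)
(83 + G(4))*x(8, 7) = (83 + (11/2 - ⅙*4))/(8 + 7) = (83 + (11/2 - ⅔))/15 = (83 + 29/6)*(1/15) = (527/6)*(1/15) = 527/90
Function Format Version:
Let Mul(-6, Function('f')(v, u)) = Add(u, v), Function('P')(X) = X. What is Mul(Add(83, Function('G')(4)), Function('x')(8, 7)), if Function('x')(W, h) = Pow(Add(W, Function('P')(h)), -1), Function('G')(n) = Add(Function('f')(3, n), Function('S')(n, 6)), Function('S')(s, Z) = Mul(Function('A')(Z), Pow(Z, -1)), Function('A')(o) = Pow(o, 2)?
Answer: Rational(527, 90) ≈ 5.8556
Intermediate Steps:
Function('S')(s, Z) = Z (Function('S')(s, Z) = Mul(Pow(Z, 2), Pow(Z, -1)) = Z)
Function('f')(v, u) = Add(Mul(Rational(-1, 6), u), Mul(Rational(-1, 6), v)) (Function('f')(v, u) = Mul(Rational(-1, 6), Add(u, v)) = Add(Mul(Rational(-1, 6), u), Mul(Rational(-1, 6), v)))
Function('G')(n) = Add(Rational(11, 2), Mul(Rational(-1, 6), n)) (Function('G')(n) = Add(Add(Mul(Rational(-1, 6), n), Mul(Rational(-1, 6), 3)), 6) = Add(Add(Mul(Rational(-1, 6), n), Rational(-1, 2)), 6) = Add(Add(Rational(-1, 2), Mul(Rational(-1, 6), n)), 6) = Add(Rational(11, 2), Mul(Rational(-1, 6), n)))
Function('x')(W, h) = Pow(Add(W, h), -1)
Mul(Add(83, Function('G')(4)), Function('x')(8, 7)) = Mul(Add(83, Add(Rational(11, 2), Mul(Rational(-1, 6), 4))), Pow(Add(8, 7), -1)) = Mul(Add(83, Add(Rational(11, 2), Rational(-2, 3))), Pow(15, -1)) = Mul(Add(83, Rational(29, 6)), Rational(1, 15)) = Mul(Rational(527, 6), Rational(1, 15)) = Rational(527, 90)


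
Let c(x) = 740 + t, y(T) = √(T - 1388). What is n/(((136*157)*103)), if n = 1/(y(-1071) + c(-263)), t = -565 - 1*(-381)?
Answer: 139/171319293330 - I*√2459/685277173320 ≈ 8.1135e-10 - 7.2362e-11*I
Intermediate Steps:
t = -184 (t = -565 + 381 = -184)
y(T) = √(-1388 + T)
c(x) = 556 (c(x) = 740 - 184 = 556)
n = 1/(556 + I*√2459) (n = 1/(√(-1388 - 1071) + 556) = 1/(√(-2459) + 556) = 1/(I*√2459 + 556) = 1/(556 + I*√2459) ≈ 0.0017844 - 0.00015914*I)
n/(((136*157)*103)) = (556/311595 - I*√2459/311595)/(((136*157)*103)) = (556/311595 - I*√2459/311595)/((21352*103)) = (556/311595 - I*√2459/311595)/2199256 = (556/311595 - I*√2459/311595)*(1/2199256) = 139/171319293330 - I*√2459/685277173320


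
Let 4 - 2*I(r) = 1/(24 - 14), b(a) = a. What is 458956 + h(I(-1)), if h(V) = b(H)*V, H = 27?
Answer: 9180173/20 ≈ 4.5901e+5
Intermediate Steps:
I(r) = 39/20 (I(r) = 2 - 1/(2*(24 - 14)) = 2 - 1/2/10 = 2 - 1/2*1/10 = 2 - 1/20 = 39/20)
h(V) = 27*V
458956 + h(I(-1)) = 458956 + 27*(39/20) = 458956 + 1053/20 = 9180173/20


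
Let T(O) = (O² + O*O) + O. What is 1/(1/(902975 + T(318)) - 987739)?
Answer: -1105541/1091985961798 ≈ -1.0124e-6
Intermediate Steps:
T(O) = O + 2*O² (T(O) = (O² + O²) + O = 2*O² + O = O + 2*O²)
1/(1/(902975 + T(318)) - 987739) = 1/(1/(902975 + 318*(1 + 2*318)) - 987739) = 1/(1/(902975 + 318*(1 + 636)) - 987739) = 1/(1/(902975 + 318*637) - 987739) = 1/(1/(902975 + 202566) - 987739) = 1/(1/1105541 - 987739) = 1/(-1091985961798/1105541) = -1105541/1091985961798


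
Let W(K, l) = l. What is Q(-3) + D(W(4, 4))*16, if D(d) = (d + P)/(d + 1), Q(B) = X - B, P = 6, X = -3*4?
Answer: 23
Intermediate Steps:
X = -12
Q(B) = -12 - B
D(d) = (6 + d)/(1 + d) (D(d) = (d + 6)/(d + 1) = (6 + d)/(1 + d))
Q(-3) + D(W(4, 4))*16 = (-12 - 1*(-3)) + ((6 + 4)/(1 + 4))*16 = (-12 + 3) + (10/5)*16 = -9 + ((1/5)*10)*16 = -9 + 2*16 = -9 + 32 = 23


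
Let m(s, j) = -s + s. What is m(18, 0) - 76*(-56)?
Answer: 4256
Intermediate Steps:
m(s, j) = 0
m(18, 0) - 76*(-56) = 0 - 76*(-56) = 0 + 4256 = 4256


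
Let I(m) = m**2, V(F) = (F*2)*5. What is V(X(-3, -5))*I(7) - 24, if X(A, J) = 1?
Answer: 466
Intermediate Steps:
V(F) = 10*F (V(F) = (2*F)*5 = 10*F)
V(X(-3, -5))*I(7) - 24 = (10*1)*7**2 - 24 = 10*49 - 24 = 490 - 24 = 466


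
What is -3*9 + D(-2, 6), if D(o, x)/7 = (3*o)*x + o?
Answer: -293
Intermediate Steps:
D(o, x) = 7*o + 21*o*x (D(o, x) = 7*((3*o)*x + o) = 7*(3*o*x + o) = 7*(o + 3*o*x) = 7*o + 21*o*x)
-3*9 + D(-2, 6) = -3*9 + 7*(-2)*(1 + 3*6) = -27 + 7*(-2)*(1 + 18) = -27 + 7*(-2)*19 = -27 - 266 = -293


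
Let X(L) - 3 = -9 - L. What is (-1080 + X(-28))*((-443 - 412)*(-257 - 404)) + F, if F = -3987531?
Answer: -601921521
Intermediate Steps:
X(L) = -6 - L (X(L) = 3 + (-9 - L) = -6 - L)
(-1080 + X(-28))*((-443 - 412)*(-257 - 404)) + F = (-1080 + (-6 - 1*(-28)))*((-443 - 412)*(-257 - 404)) - 3987531 = (-1080 + (-6 + 28))*(-855*(-661)) - 3987531 = (-1080 + 22)*565155 - 3987531 = -1058*565155 - 3987531 = -597933990 - 3987531 = -601921521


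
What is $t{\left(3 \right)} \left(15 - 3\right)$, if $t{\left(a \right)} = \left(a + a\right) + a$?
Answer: $108$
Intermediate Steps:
$t{\left(a \right)} = 3 a$ ($t{\left(a \right)} = 2 a + a = 3 a$)
$t{\left(3 \right)} \left(15 - 3\right) = 3 \cdot 3 \left(15 - 3\right) = 9 \cdot 12 = 108$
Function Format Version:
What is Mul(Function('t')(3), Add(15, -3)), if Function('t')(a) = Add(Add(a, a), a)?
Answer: 108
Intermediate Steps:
Function('t')(a) = Mul(3, a) (Function('t')(a) = Add(Mul(2, a), a) = Mul(3, a))
Mul(Function('t')(3), Add(15, -3)) = Mul(Mul(3, 3), Add(15, -3)) = Mul(9, 12) = 108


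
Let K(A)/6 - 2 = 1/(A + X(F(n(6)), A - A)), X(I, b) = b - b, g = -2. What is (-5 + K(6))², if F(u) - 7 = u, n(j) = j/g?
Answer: 64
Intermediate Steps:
n(j) = -j/2 (n(j) = j/(-2) = j*(-½) = -j/2)
F(u) = 7 + u
X(I, b) = 0
K(A) = 12 + 6/A (K(A) = 12 + 6/(A + 0) = 12 + 6/A)
(-5 + K(6))² = (-5 + (12 + 6/6))² = (-5 + (12 + 6*(⅙)))² = (-5 + (12 + 1))² = (-5 + 13)² = 8² = 64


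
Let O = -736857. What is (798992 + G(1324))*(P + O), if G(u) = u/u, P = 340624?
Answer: -316587393369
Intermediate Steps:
G(u) = 1
(798992 + G(1324))*(P + O) = (798992 + 1)*(340624 - 736857) = 798993*(-396233) = -316587393369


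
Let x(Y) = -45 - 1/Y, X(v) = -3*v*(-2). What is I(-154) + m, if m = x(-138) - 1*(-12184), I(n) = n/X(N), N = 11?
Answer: 558287/46 ≈ 12137.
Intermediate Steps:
X(v) = 6*v
I(n) = n/66 (I(n) = n/((6*11)) = n/66)
m = 1675183/138 (m = (-45 - 1/(-138)) - 1*(-12184) = (-45 - 1*(-1/138)) + 12184 = (-45 + 1/138) + 12184 = -6209/138 + 12184 = 1675183/138 ≈ 12139.)
I(-154) + m = (1/66)*(-154) + 1675183/138 = -7/3 + 1675183/138 = 558287/46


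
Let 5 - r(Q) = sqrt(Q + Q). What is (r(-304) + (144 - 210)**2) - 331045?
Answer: -326684 - 4*I*sqrt(38) ≈ -3.2668e+5 - 24.658*I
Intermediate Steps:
r(Q) = 5 - sqrt(2)*sqrt(Q) (r(Q) = 5 - sqrt(Q + Q) = 5 - sqrt(2*Q) = 5 - sqrt(2)*sqrt(Q))
(r(-304) + (144 - 210)**2) - 331045 = ((5 - sqrt(2)*sqrt(-304)) + (144 - 210)**2) - 331045 = ((5 - sqrt(2)*4*I*sqrt(19)) + (-66)**2) - 331045 = ((5 - 4*I*sqrt(38)) + 4356) - 331045 = (4361 - 4*I*sqrt(38)) - 331045 = -326684 - 4*I*sqrt(38)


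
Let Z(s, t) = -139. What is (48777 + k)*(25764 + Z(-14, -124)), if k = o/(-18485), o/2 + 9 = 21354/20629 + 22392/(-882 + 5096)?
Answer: 585567553619919375/468487537 ≈ 1.2499e+9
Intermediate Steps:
o = -671910/126721 (o = -18 + 2*(21354/20629 + 22392/(-882 + 5096)) = -18 + 2*(21354*(1/20629) + 22392/4214) = -18 + 2*(21354/20629 + 22392*(1/4214)) = -18 + 2*(21354/20629 + 11196/2107) = -18 + 2*(804534/126721) = -18 + 1609068/126721 = -671910/126721 ≈ -5.3023)
k = 134382/468487537 (k = -671910/126721/(-18485) = -671910/126721*(-1/18485) = 134382/468487537 ≈ 0.00028684)
(48777 + k)*(25764 + Z(-14, -124)) = (48777 + 134382/468487537)*(25764 - 139) = (22851416726631/468487537)*25625 = 585567553619919375/468487537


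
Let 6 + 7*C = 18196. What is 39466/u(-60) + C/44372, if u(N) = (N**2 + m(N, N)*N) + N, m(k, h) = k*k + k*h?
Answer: -279038129/8317586865 ≈ -0.033548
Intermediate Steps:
m(k, h) = k**2 + h*k
C = 18190/7 (C = -6/7 + (1/7)*18196 = -6/7 + 18196/7 = 18190/7 ≈ 2598.6)
u(N) = N + N**2 + 2*N**3 (u(N) = (N**2 + (N*(N + N))*N) + N = (N**2 + (N*(2*N))*N) + N = (N**2 + (2*N**2)*N) + N = (N**2 + 2*N**3) + N = N + N**2 + 2*N**3)
39466/u(-60) + C/44372 = 39466/((-60*(1 - 60 + 2*(-60)**2))) + (18190/7)/44372 = 39466/((-60*(1 - 60 + 2*3600))) + (18190/7)*(1/44372) = 39466/((-60*(1 - 60 + 7200))) + 9095/155302 = 39466/((-60*7141)) + 9095/155302 = 39466/(-428460) + 9095/155302 = 39466*(-1/428460) + 9095/155302 = -19733/214230 + 9095/155302 = -279038129/8317586865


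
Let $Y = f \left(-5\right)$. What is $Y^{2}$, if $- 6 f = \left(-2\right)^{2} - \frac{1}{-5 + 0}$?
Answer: $\frac{49}{4} \approx 12.25$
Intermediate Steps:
$f = - \frac{7}{10}$ ($f = - \frac{\left(-2\right)^{2} - \frac{1}{-5 + 0}}{6} = - \frac{4 - \frac{1}{-5}}{6} = - \frac{4 - - \frac{1}{5}}{6} = - \frac{4 + \frac{1}{5}}{6} = \left(- \frac{1}{6}\right) \frac{21}{5} = - \frac{7}{10} \approx -0.7$)
$Y = \frac{7}{2}$ ($Y = \left(- \frac{7}{10}\right) \left(-5\right) = \frac{7}{2} \approx 3.5$)
$Y^{2} = \left(\frac{7}{2}\right)^{2} = \frac{49}{4}$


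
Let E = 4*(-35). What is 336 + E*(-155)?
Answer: 22036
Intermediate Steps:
E = -140
336 + E*(-155) = 336 - 140*(-155) = 336 + 21700 = 22036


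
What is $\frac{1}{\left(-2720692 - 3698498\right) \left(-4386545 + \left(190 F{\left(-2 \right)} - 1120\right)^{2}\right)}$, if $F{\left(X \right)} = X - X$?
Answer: $\frac{1}{20105833862550} \approx 4.9737 \cdot 10^{-14}$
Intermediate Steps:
$F{\left(X \right)} = 0$
$\frac{1}{\left(-2720692 - 3698498\right) \left(-4386545 + \left(190 F{\left(-2 \right)} - 1120\right)^{2}\right)} = \frac{1}{\left(-2720692 - 3698498\right) \left(-4386545 + \left(190 \cdot 0 - 1120\right)^{2}\right)} = \frac{1}{\left(-6419190\right) \left(-4386545 + \left(0 - 1120\right)^{2}\right)} = \frac{1}{\left(-6419190\right) \left(-4386545 + \left(-1120\right)^{2}\right)} = \frac{1}{\left(-6419190\right) \left(-4386545 + 1254400\right)} = \frac{1}{\left(-6419190\right) \left(-3132145\right)} = \frac{1}{20105833862550}$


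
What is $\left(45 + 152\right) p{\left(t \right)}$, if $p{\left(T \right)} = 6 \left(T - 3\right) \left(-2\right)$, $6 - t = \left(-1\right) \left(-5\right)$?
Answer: $4728$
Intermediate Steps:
$t = 1$ ($t = 6 - \left(-1\right) \left(-5\right) = 6 - 5 = 1$)
$p{\left(T \right)} = 36 - 12 T$ ($p{\left(T \right)} = 6 \left(-3 + T\right) \left(-2\right) = \left(-18 + 6 T\right) \left(-2\right) = 36 - 12 T$)
$\left(45 + 152\right) p{\left(t \right)} = \left(45 + 152\right) \left(36 - 12\right) = 197 \left(36 - 12\right) = 197 \cdot 24 = 4728$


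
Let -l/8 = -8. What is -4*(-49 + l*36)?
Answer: -9020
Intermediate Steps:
l = 64 (l = -8*(-8) = 64)
-4*(-49 + l*36) = -4*(-49 + 64*36) = -4*(-49 + 2304) = -4*2255 = -9020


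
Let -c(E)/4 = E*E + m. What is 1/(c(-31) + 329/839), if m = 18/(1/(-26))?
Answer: -839/1654179 ≈ -0.00050720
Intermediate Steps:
m = -468 (m = 18/(-1/26) = 18*(-26) = -468)
c(E) = 1872 - 4*E² (c(E) = -4*(E*E - 468) = -4*(E² - 468) = -4*(-468 + E²) = 1872 - 4*E²)
1/(c(-31) + 329/839) = 1/((1872 - 4*(-31)²) + 329/839) = 1/((1872 - 4*961) + 329*(1/839)) = 1/((1872 - 3844) + 329/839) = 1/(-1972 + 329/839) = 1/(-1654179/839) = -839/1654179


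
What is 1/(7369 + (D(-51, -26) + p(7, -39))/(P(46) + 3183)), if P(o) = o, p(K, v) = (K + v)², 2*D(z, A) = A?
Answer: 3229/23795512 ≈ 0.00013570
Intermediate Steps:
D(z, A) = A/2
1/(7369 + (D(-51, -26) + p(7, -39))/(P(46) + 3183)) = 1/(7369 + ((½)*(-26) + (7 - 39)²)/(46 + 3183)) = 1/(7369 + (-13 + (-32)²)/3229) = 1/(7369 + (-13 + 1024)*(1/3229)) = 1/(7369 + 1011*(1/3229)) = 1/(7369 + 1011/3229) = 1/(23795512/3229) = 3229/23795512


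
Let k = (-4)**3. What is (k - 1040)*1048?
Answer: -1156992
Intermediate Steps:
k = -64
(k - 1040)*1048 = (-64 - 1040)*1048 = -1104*1048 = -1156992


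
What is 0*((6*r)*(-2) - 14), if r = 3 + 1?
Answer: 0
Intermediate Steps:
r = 4
0*((6*r)*(-2) - 14) = 0*((6*4)*(-2) - 14) = 0*(24*(-2) - 14) = 0*(-48 - 14) = 0*(-62) = 0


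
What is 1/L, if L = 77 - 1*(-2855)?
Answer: 1/2932 ≈ 0.00034106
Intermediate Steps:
L = 2932 (L = 77 + 2855 = 2932)
1/L = 1/2932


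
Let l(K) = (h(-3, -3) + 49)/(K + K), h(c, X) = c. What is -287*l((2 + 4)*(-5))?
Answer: 6601/30 ≈ 220.03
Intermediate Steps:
l(K) = 23/K (l(K) = (-3 + 49)/(K + K) = 46/((2*K)) = 46*(1/(2*K)) = 23/K)
-287*l((2 + 4)*(-5)) = -6601/((2 + 4)*(-5)) = -6601/(6*(-5)) = -6601/(-30) = -6601*(-1)/30 = -287*(-23/30) = 6601/30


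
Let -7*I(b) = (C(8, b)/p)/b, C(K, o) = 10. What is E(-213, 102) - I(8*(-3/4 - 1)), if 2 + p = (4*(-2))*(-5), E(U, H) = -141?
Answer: -262547/1862 ≈ -141.00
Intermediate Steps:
p = 38 (p = -2 + (4*(-2))*(-5) = -2 - 8*(-5) = -2 + 40 = 38)
I(b) = -5/(133*b) (I(b) = -10/38/(7*b) = -10*(1/38)/(7*b) = -5/(133*b))
E(-213, 102) - I(8*(-3/4 - 1)) = -141 - (-5)/(133*(8*(-3/4 - 1))) = -141 - (-5)/(133*(8*(-3*¼ - 1))) = -141 - (-5)/(133*(8*(-¾ - 1))) = -141 - (-5)/(133*(8*(-7/4))) = -141 - (-5)/(133*(-14)) = -141 - (-5)*(-1)/(133*14) = -141 - 1*5/1862 = -141 - 5/1862 = -262547/1862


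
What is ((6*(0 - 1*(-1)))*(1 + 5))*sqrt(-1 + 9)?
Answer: 72*sqrt(2) ≈ 101.82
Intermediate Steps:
((6*(0 - 1*(-1)))*(1 + 5))*sqrt(-1 + 9) = ((6*(0 + 1))*6)*sqrt(8) = ((6*1)*6)*(2*sqrt(2)) = (6*6)*(2*sqrt(2)) = 36*(2*sqrt(2)) = 72*sqrt(2)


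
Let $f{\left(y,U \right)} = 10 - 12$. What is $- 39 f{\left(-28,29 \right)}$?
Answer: $78$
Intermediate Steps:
$f{\left(y,U \right)} = -2$ ($f{\left(y,U \right)} = 10 - 12 = -2$)
$- 39 f{\left(-28,29 \right)} = \left(-39\right) \left(-2\right) = 78$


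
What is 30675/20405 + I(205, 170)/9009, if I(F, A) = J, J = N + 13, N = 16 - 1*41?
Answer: 239053/159159 ≈ 1.5020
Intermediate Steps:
N = -25 (N = 16 - 41 = -25)
J = -12 (J = -25 + 13 = -12)
I(F, A) = -12
30675/20405 + I(205, 170)/9009 = 30675/20405 - 12/9009 = 30675*(1/20405) - 12*1/9009 = 6135/4081 - 4/3003 = 239053/159159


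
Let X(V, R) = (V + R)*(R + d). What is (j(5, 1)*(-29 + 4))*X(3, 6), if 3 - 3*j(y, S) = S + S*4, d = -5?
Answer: 150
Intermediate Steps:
j(y, S) = 1 - 5*S/3 (j(y, S) = 1 - (S + S*4)/3 = 1 - (S + 4*S)/3 = 1 - 5*S/3)
X(V, R) = (-5 + R)*(R + V) (X(V, R) = (V + R)*(R - 5) = (R + V)*(-5 + R) = (-5 + R)*(R + V))
(j(5, 1)*(-29 + 4))*X(3, 6) = ((1 - 5/3*1)*(-29 + 4))*(6² - 5*6 - 5*3 + 6*3) = ((1 - 5/3)*(-25))*(36 - 30 - 15 + 18) = -⅔*(-25)*9 = (50/3)*9 = 150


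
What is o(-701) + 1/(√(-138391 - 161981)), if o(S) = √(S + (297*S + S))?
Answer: I*(√209599 - √75093/150186) ≈ 457.82*I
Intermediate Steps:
o(S) = √299*√S (o(S) = √(S + 298*S) = √(299*S) = √299*√S)
o(-701) + 1/(√(-138391 - 161981)) = √299*√(-701) + 1/(√(-138391 - 161981)) = √299*(I*√701) + 1/(√(-300372)) = I*√209599 + 1/(2*I*√75093) = I*√209599 - I*√75093/150186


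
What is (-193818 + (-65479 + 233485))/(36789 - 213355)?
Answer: 12906/88283 ≈ 0.14619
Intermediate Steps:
(-193818 + (-65479 + 233485))/(36789 - 213355) = (-193818 + 168006)/(-176566) = -25812*(-1/176566) = 12906/88283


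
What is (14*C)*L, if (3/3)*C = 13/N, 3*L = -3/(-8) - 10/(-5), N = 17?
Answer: 1729/204 ≈ 8.4755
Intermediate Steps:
L = 19/24 (L = (-3/(-8) - 10/(-5))/3 = (-3*(-⅛) - 10*(-⅕))/3 = (3/8 + 2)/3 = (⅓)*(19/8) = 19/24 ≈ 0.79167)
C = 13/17 ≈ 0.76471
(14*C)*L = (14*(13/17))*(19/24) = (182/17)*(19/24) = 1729/204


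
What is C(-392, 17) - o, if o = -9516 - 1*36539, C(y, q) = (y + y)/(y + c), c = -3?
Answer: 18192509/395 ≈ 46057.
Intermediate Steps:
C(y, q) = 2*y/(-3 + y) (C(y, q) = (y + y)/(y - 3) = (2*y)/(-3 + y) = 2*y/(-3 + y))
o = -46055 (o = -9516 - 36539 = -46055)
C(-392, 17) - o = 2*(-392)/(-3 - 392) - 1*(-46055) = 2*(-392)/(-395) + 46055 = 2*(-392)*(-1/395) + 46055 = 784/395 + 46055 = 18192509/395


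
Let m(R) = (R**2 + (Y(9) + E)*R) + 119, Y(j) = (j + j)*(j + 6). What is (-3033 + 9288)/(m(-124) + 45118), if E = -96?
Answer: 6255/39037 ≈ 0.16023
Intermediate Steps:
Y(j) = 2*j*(6 + j) (Y(j) = (2*j)*(6 + j) = 2*j*(6 + j))
m(R) = 119 + R**2 + 174*R (m(R) = (R**2 + (2*9*(6 + 9) - 96)*R) + 119 = (R**2 + (2*9*15 - 96)*R) + 119 = (R**2 + (270 - 96)*R) + 119 = (R**2 + 174*R) + 119 = 119 + R**2 + 174*R)
(-3033 + 9288)/(m(-124) + 45118) = (-3033 + 9288)/((119 + (-124)**2 + 174*(-124)) + 45118) = 6255/((119 + 15376 - 21576) + 45118) = 6255/(-6081 + 45118) = 6255/39037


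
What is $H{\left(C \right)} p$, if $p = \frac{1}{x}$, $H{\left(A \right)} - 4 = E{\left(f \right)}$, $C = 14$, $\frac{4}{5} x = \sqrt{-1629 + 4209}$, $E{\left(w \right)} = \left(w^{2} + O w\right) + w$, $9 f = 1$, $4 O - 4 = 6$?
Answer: $\frac{713 \sqrt{645}}{261225} \approx 0.069319$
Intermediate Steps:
$O = \frac{5}{2}$ ($O = 1 + \frac{1}{4} \cdot 6 = 1 + \frac{3}{2} = \frac{5}{2} \approx 2.5$)
$f = \frac{1}{9}$ ($f = \frac{1}{9} \cdot 1 = \frac{1}{9} \approx 0.11111$)
$E{\left(w \right)} = w^{2} + \frac{7 w}{2}$ ($E{\left(w \right)} = \left(w^{2} + \frac{5 w}{2}\right) + w = w^{2} + \frac{7 w}{2}$)
$x = \frac{5 \sqrt{645}}{2}$ ($x = \frac{5 \sqrt{-1629 + 4209}}{4} = \frac{5 \sqrt{2580}}{4} = \frac{5 \cdot 2 \sqrt{645}}{4} = \frac{5 \sqrt{645}}{2} \approx 63.492$)
$H{\left(A \right)} = \frac{713}{162}$ ($H{\left(A \right)} = 4 + \frac{1}{2} \cdot \frac{1}{9} \left(7 + 2 \cdot \frac{1}{9}\right) = 4 + \frac{1}{2} \cdot \frac{1}{9} \left(7 + \frac{2}{9}\right) = 4 + \frac{1}{2} \cdot \frac{1}{9} \cdot \frac{65}{9} = 4 + \frac{65}{162} = \frac{713}{162}$)
$p = \frac{2 \sqrt{645}}{3225}$ ($p = \frac{1}{\frac{5}{2} \sqrt{645}} = \frac{2 \sqrt{645}}{3225} \approx 0.01575$)
$H{\left(C \right)} p = \frac{713 \frac{2 \sqrt{645}}{3225}}{162} = \frac{713 \sqrt{645}}{261225}$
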